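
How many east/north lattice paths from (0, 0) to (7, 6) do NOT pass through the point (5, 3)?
Number of paths = 1156

Total paths from (0, 0) to (7, 6): C(13, 7) = 1716. Paths through (5, 3): (paths (0, 0) → (5, 3)) × (paths (5, 3) → (7, 6)) = C(8, 5) · C(5, 2) = 56 · 10 = 560. Avoidance count = 1716 − 560 = 1156.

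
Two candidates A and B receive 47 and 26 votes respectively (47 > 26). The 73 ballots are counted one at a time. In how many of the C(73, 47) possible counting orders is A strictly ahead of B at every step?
Strict-lead orderings = 12329021162131908192

Total orderings of the 73 votes with 47 for A: C(73, 47) = 42858025944553776096. By the Bertrand ballot formula (Cycle Lemma / reflection principle), the number of orderings in which A is strictly ahead of B throughout is (p − q)/(p + q) · C(p + q, p) = (47 − 26)/(47 + 26) · 42858025944553776096 = 12329021162131908192.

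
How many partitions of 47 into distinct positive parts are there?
q(47) = 2590

A partition into distinct parts is a strictly decreasing sequence summing to n. The recurrence d(n, m) = d(n, m−1) + d(n−m, m−1) (use part m at most once) with q(n) = d(n, n) gives q(47) = 2590. (Euler's theorem: # distinct-part partitions = # odd-part partitions.)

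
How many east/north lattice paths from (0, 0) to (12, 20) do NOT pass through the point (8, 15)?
Number of paths = 164013276

Total paths from (0, 0) to (12, 20): C(32, 12) = 225792840. Paths through (8, 15): (paths (0, 0) → (8, 15)) × (paths (8, 15) → (12, 20)) = C(23, 8) · C(9, 4) = 490314 · 126 = 61779564. Avoidance count = 225792840 − 61779564 = 164013276.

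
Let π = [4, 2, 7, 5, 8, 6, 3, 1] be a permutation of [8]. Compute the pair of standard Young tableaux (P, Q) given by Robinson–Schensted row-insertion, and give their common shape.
P = [1, 3, 6] / [2, 5, 8] / [4] / [7];  Q = [1, 3, 5] / [2, 4, 6] / [7] / [8];  common shape = (3, 3, 1, 1)

Row-insert the values π_1, π_2, … into P one at a time, bumping the leftmost entry strictly greater than the inserted value down to the next row. The recording tableau Q records, in position (i, j), the step at which that cell was added to P.
  Insert 4 (step 1): P = [4];  Q = [1]
  Insert 2 (step 2): P = [2] / [4];  Q = [1] / [2]
  Insert 7 (step 3): P = [2, 7] / [4];  Q = [1, 3] / [2]
  Insert 5 (step 4): P = [2, 5] / [4, 7];  Q = [1, 3] / [2, 4]
  Insert 8 (step 5): P = [2, 5, 8] / [4, 7];  Q = [1, 3, 5] / [2, 4]
  Insert 6 (step 6): P = [2, 5, 6] / [4, 7, 8];  Q = [1, 3, 5] / [2, 4, 6]
  Insert 3 (step 7): P = [2, 3, 6] / [4, 5, 8] / [7];  Q = [1, 3, 5] / [2, 4, 6] / [7]
  Insert 1 (step 8): P = [1, 3, 6] / [2, 5, 8] / [4] / [7];  Q = [1, 3, 5] / [2, 4, 6] / [7] / [8]
Final shape: (3, 3, 1, 1).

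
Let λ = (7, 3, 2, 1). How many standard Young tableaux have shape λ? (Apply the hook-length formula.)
# SYT of shape (7, 3, 2, 1) = 12012

Hook-length formula: f^λ = n! / Π hook(c), product over all cells c of the Young diagram. For λ = (7, 3, 2, 1), n = 13 boxes. Hook lengths by row (left-to-right, top-to-bottom): [10, 8, 6, 4, 3, 2, 1]; [5, 3, 1]; [3, 1]; [1]. Product of hooks = 518400. So f^λ = 13! / 518400 = 6227020800 / 518400 = 12012.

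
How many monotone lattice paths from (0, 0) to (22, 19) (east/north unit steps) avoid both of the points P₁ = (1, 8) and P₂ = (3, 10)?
Number of paths = 241899049080

Inclusion–exclusion. Total paths: C(41, 22) = 244662670200. Through P₁: C(9, 1)·C(32, 21) = 1161220320. Through P₂: C(13, 3)·C(28, 19) = 1975373400. Since P₁ is strictly southwest of P₂, a monotone path through both must visit P₁ then P₂; paths through both = C(9, 1)·C(4, 2)·C(28, 19) = 372972600. Avoid both = 244662670200 − 1161220320 − 1975373400 + 372972600 = 241899049080.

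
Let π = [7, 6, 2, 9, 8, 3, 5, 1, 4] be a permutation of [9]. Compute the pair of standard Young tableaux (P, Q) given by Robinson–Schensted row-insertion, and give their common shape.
P = [1, 3, 4] / [2, 5] / [6, 8] / [7, 9];  Q = [1, 4, 7] / [2, 5] / [3, 6] / [8, 9];  common shape = (3, 2, 2, 2)

Row-insert the values π_1, π_2, … into P one at a time, bumping the leftmost entry strictly greater than the inserted value down to the next row. The recording tableau Q records, in position (i, j), the step at which that cell was added to P.
  Insert 7 (step 1): P = [7];  Q = [1]
  Insert 6 (step 2): P = [6] / [7];  Q = [1] / [2]
  Insert 2 (step 3): P = [2] / [6] / [7];  Q = [1] / [2] / [3]
  Insert 9 (step 4): P = [2, 9] / [6] / [7];  Q = [1, 4] / [2] / [3]
  Insert 8 (step 5): P = [2, 8] / [6, 9] / [7];  Q = [1, 4] / [2, 5] / [3]
  Insert 3 (step 6): P = [2, 3] / [6, 8] / [7, 9];  Q = [1, 4] / [2, 5] / [3, 6]
  Insert 5 (step 7): P = [2, 3, 5] / [6, 8] / [7, 9];  Q = [1, 4, 7] / [2, 5] / [3, 6]
  Insert 1 (step 8): P = [1, 3, 5] / [2, 8] / [6, 9] / [7];  Q = [1, 4, 7] / [2, 5] / [3, 6] / [8]
  Insert 4 (step 9): P = [1, 3, 4] / [2, 5] / [6, 8] / [7, 9];  Q = [1, 4, 7] / [2, 5] / [3, 6] / [8, 9]
Final shape: (3, 2, 2, 2).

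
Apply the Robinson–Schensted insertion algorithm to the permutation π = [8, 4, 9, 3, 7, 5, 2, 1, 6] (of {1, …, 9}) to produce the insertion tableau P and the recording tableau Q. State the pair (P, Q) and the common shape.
P = [1, 5, 6] / [2, 7] / [3, 9] / [4] / [8];  Q = [1, 3, 9] / [2, 5] / [4, 6] / [7] / [8];  common shape = (3, 2, 2, 1, 1)

Row-insert the values π_1, π_2, … into P one at a time, bumping the leftmost entry strictly greater than the inserted value down to the next row. The recording tableau Q records, in position (i, j), the step at which that cell was added to P.
  Insert 8 (step 1): P = [8];  Q = [1]
  Insert 4 (step 2): P = [4] / [8];  Q = [1] / [2]
  Insert 9 (step 3): P = [4, 9] / [8];  Q = [1, 3] / [2]
  Insert 3 (step 4): P = [3, 9] / [4] / [8];  Q = [1, 3] / [2] / [4]
  Insert 7 (step 5): P = [3, 7] / [4, 9] / [8];  Q = [1, 3] / [2, 5] / [4]
  Insert 5 (step 6): P = [3, 5] / [4, 7] / [8, 9];  Q = [1, 3] / [2, 5] / [4, 6]
  Insert 2 (step 7): P = [2, 5] / [3, 7] / [4, 9] / [8];  Q = [1, 3] / [2, 5] / [4, 6] / [7]
  Insert 1 (step 8): P = [1, 5] / [2, 7] / [3, 9] / [4] / [8];  Q = [1, 3] / [2, 5] / [4, 6] / [7] / [8]
  Insert 6 (step 9): P = [1, 5, 6] / [2, 7] / [3, 9] / [4] / [8];  Q = [1, 3, 9] / [2, 5] / [4, 6] / [7] / [8]
Final shape: (3, 2, 2, 1, 1).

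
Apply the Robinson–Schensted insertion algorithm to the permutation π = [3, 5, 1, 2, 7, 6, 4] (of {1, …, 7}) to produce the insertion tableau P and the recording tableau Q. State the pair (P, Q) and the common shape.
P = [1, 2, 4] / [3, 5, 6] / [7];  Q = [1, 2, 5] / [3, 4, 6] / [7];  common shape = (3, 3, 1)

Row-insert the values π_1, π_2, … into P one at a time, bumping the leftmost entry strictly greater than the inserted value down to the next row. The recording tableau Q records, in position (i, j), the step at which that cell was added to P.
  Insert 3 (step 1): P = [3];  Q = [1]
  Insert 5 (step 2): P = [3, 5];  Q = [1, 2]
  Insert 1 (step 3): P = [1, 5] / [3];  Q = [1, 2] / [3]
  Insert 2 (step 4): P = [1, 2] / [3, 5];  Q = [1, 2] / [3, 4]
  Insert 7 (step 5): P = [1, 2, 7] / [3, 5];  Q = [1, 2, 5] / [3, 4]
  Insert 6 (step 6): P = [1, 2, 6] / [3, 5, 7];  Q = [1, 2, 5] / [3, 4, 6]
  Insert 4 (step 7): P = [1, 2, 4] / [3, 5, 6] / [7];  Q = [1, 2, 5] / [3, 4, 6] / [7]
Final shape: (3, 3, 1).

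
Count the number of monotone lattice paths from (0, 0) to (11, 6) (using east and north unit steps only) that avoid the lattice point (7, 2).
Number of paths = 9856

Total paths from (0, 0) to (11, 6): C(17, 11) = 12376. Paths through (7, 2): (paths (0, 0) → (7, 2)) × (paths (7, 2) → (11, 6)) = C(9, 7) · C(8, 4) = 36 · 70 = 2520. Avoidance count = 12376 − 2520 = 9856.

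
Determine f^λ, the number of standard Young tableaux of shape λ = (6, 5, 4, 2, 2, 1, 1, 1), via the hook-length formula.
# SYT of shape (6, 5, 4, 2, 2, 1, 1, 1) = 3565506560

Hook-length formula: f^λ = n! / Π hook(c), product over all cells c of the Young diagram. For λ = (6, 5, 4, 2, 2, 1, 1, 1), n = 22 boxes. Hook lengths by row (left-to-right, top-to-bottom): [13, 9, 6, 5, 3, 1]; [11, 7, 4, 3, 1]; [9, 5, 2, 1]; [6, 2]; [5, 1]; [3]; [2]; [1]. Product of hooks = 315242928000. So f^λ = 22! / 315242928000 = 1124000727777607680000 / 315242928000 = 3565506560.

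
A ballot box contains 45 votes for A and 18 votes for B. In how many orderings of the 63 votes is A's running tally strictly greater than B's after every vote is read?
Strict-lead orderings = 1109448779376105

Total orderings of the 63 votes with 45 for A: C(63, 45) = 2588713818544245. By the Bertrand ballot formula (Cycle Lemma / reflection principle), the number of orderings in which A is strictly ahead of B throughout is (p − q)/(p + q) · C(p + q, p) = (45 − 18)/(45 + 18) · 2588713818544245 = 1109448779376105.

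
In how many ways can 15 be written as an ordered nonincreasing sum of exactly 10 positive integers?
p(15, 10 parts) = 7

Partitions of n into exactly k parts ↔ partitions of n − k into at most k parts (subtract 1 from each part). For n = 15, k = 10, the partitions are: 6+1+1+1+1+1+1+1+1+1, 5+2+1+1+1+1+1+1+1+1, 4+3+1+1+1+1+1+1+1+1, 4+2+2+1+1+1+1+1+1+1, 3+3+2+1+1+1+1+1+1+1, 3+2+2+2+1+1+1+1+1+1, 2+2+2+2+2+1+1+1+1+1. Count = 7.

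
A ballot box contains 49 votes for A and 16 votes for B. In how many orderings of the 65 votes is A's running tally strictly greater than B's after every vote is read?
Strict-lead orderings = 329007937216860

Total orderings of the 65 votes with 49 for A: C(65, 49) = 648045936942300. By the Bertrand ballot formula (Cycle Lemma / reflection principle), the number of orderings in which A is strictly ahead of B throughout is (p − q)/(p + q) · C(p + q, p) = (49 − 16)/(49 + 16) · 648045936942300 = 329007937216860.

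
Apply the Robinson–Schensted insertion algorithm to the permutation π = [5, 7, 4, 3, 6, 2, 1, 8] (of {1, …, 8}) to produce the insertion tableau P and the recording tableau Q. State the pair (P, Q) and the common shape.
P = [1, 6, 8] / [2, 7] / [3] / [4] / [5];  Q = [1, 2, 8] / [3, 5] / [4] / [6] / [7];  common shape = (3, 2, 1, 1, 1)

Row-insert the values π_1, π_2, … into P one at a time, bumping the leftmost entry strictly greater than the inserted value down to the next row. The recording tableau Q records, in position (i, j), the step at which that cell was added to P.
  Insert 5 (step 1): P = [5];  Q = [1]
  Insert 7 (step 2): P = [5, 7];  Q = [1, 2]
  Insert 4 (step 3): P = [4, 7] / [5];  Q = [1, 2] / [3]
  Insert 3 (step 4): P = [3, 7] / [4] / [5];  Q = [1, 2] / [3] / [4]
  Insert 6 (step 5): P = [3, 6] / [4, 7] / [5];  Q = [1, 2] / [3, 5] / [4]
  Insert 2 (step 6): P = [2, 6] / [3, 7] / [4] / [5];  Q = [1, 2] / [3, 5] / [4] / [6]
  Insert 1 (step 7): P = [1, 6] / [2, 7] / [3] / [4] / [5];  Q = [1, 2] / [3, 5] / [4] / [6] / [7]
  Insert 8 (step 8): P = [1, 6, 8] / [2, 7] / [3] / [4] / [5];  Q = [1, 2, 8] / [3, 5] / [4] / [6] / [7]
Final shape: (3, 2, 1, 1, 1).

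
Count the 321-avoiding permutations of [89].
C_89 = 254224158304000796523953440778841647086547372026600

These 321-avoiding permutations are counted by the Catalan number C_n = (1/(n + 1)) · C(2n, n). For n = 89: C_89 = (1/90) · C(178, 89) = 22880174247360071687155809670095748237789263482394000/90 = 254224158304000796523953440778841647086547372026600.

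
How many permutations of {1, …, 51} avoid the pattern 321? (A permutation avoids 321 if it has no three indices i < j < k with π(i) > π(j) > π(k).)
C_51 = 7684785670514316385230816156

These 321-avoiding permutations are counted by the Catalan number C_n = (1/(n + 1)) · C(2n, n). For n = 51: C_51 = (1/52) · C(102, 51) = 399608854866744452032002440112/52 = 7684785670514316385230816156.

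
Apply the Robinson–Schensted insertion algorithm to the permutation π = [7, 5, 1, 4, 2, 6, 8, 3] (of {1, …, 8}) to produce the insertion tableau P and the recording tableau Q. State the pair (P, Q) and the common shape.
P = [1, 2, 3, 8] / [4, 6] / [5] / [7];  Q = [1, 4, 6, 7] / [2, 8] / [3] / [5];  common shape = (4, 2, 1, 1)

Row-insert the values π_1, π_2, … into P one at a time, bumping the leftmost entry strictly greater than the inserted value down to the next row. The recording tableau Q records, in position (i, j), the step at which that cell was added to P.
  Insert 7 (step 1): P = [7];  Q = [1]
  Insert 5 (step 2): P = [5] / [7];  Q = [1] / [2]
  Insert 1 (step 3): P = [1] / [5] / [7];  Q = [1] / [2] / [3]
  Insert 4 (step 4): P = [1, 4] / [5] / [7];  Q = [1, 4] / [2] / [3]
  Insert 2 (step 5): P = [1, 2] / [4] / [5] / [7];  Q = [1, 4] / [2] / [3] / [5]
  Insert 6 (step 6): P = [1, 2, 6] / [4] / [5] / [7];  Q = [1, 4, 6] / [2] / [3] / [5]
  Insert 8 (step 7): P = [1, 2, 6, 8] / [4] / [5] / [7];  Q = [1, 4, 6, 7] / [2] / [3] / [5]
  Insert 3 (step 8): P = [1, 2, 3, 8] / [4, 6] / [5] / [7];  Q = [1, 4, 6, 7] / [2, 8] / [3] / [5]
Final shape: (4, 2, 1, 1).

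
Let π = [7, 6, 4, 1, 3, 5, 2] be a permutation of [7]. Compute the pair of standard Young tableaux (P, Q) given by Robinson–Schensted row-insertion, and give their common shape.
P = [1, 2, 5] / [3] / [4] / [6] / [7];  Q = [1, 5, 6] / [2] / [3] / [4] / [7];  common shape = (3, 1, 1, 1, 1)

Row-insert the values π_1, π_2, … into P one at a time, bumping the leftmost entry strictly greater than the inserted value down to the next row. The recording tableau Q records, in position (i, j), the step at which that cell was added to P.
  Insert 7 (step 1): P = [7];  Q = [1]
  Insert 6 (step 2): P = [6] / [7];  Q = [1] / [2]
  Insert 4 (step 3): P = [4] / [6] / [7];  Q = [1] / [2] / [3]
  Insert 1 (step 4): P = [1] / [4] / [6] / [7];  Q = [1] / [2] / [3] / [4]
  Insert 3 (step 5): P = [1, 3] / [4] / [6] / [7];  Q = [1, 5] / [2] / [3] / [4]
  Insert 5 (step 6): P = [1, 3, 5] / [4] / [6] / [7];  Q = [1, 5, 6] / [2] / [3] / [4]
  Insert 2 (step 7): P = [1, 2, 5] / [3] / [4] / [6] / [7];  Q = [1, 5, 6] / [2] / [3] / [4] / [7]
Final shape: (3, 1, 1, 1, 1).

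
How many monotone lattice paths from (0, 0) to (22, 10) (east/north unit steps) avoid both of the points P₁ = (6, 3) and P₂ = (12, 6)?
Number of paths = 32399544

Inclusion–exclusion. Total paths: C(32, 22) = 64512240. Through P₁: C(9, 6)·C(23, 16) = 20593188. Through P₂: C(18, 12)·C(14, 10) = 18582564. Since P₁ is strictly southwest of P₂, a monotone path through both must visit P₁ then P₂; paths through both = C(9, 6)·C(9, 6)·C(14, 10) = 7063056. Avoid both = 64512240 − 20593188 − 18582564 + 7063056 = 32399544.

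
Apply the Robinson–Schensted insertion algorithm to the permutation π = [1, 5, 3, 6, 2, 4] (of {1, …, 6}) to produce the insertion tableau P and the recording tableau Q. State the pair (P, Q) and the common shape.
P = [1, 2, 4] / [3, 6] / [5];  Q = [1, 2, 4] / [3, 6] / [5];  common shape = (3, 2, 1)

Row-insert the values π_1, π_2, … into P one at a time, bumping the leftmost entry strictly greater than the inserted value down to the next row. The recording tableau Q records, in position (i, j), the step at which that cell was added to P.
  Insert 1 (step 1): P = [1];  Q = [1]
  Insert 5 (step 2): P = [1, 5];  Q = [1, 2]
  Insert 3 (step 3): P = [1, 3] / [5];  Q = [1, 2] / [3]
  Insert 6 (step 4): P = [1, 3, 6] / [5];  Q = [1, 2, 4] / [3]
  Insert 2 (step 5): P = [1, 2, 6] / [3] / [5];  Q = [1, 2, 4] / [3] / [5]
  Insert 4 (step 6): P = [1, 2, 4] / [3, 6] / [5];  Q = [1, 2, 4] / [3, 6] / [5]
Final shape: (3, 2, 1).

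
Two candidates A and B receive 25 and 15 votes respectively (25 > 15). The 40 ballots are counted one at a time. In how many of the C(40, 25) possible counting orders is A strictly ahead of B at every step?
Strict-lead orderings = 10056336264

Total orderings of the 40 votes with 25 for A: C(40, 25) = 40225345056. By the Bertrand ballot formula (Cycle Lemma / reflection principle), the number of orderings in which A is strictly ahead of B throughout is (p − q)/(p + q) · C(p + q, p) = (25 − 15)/(25 + 15) · 40225345056 = 10056336264.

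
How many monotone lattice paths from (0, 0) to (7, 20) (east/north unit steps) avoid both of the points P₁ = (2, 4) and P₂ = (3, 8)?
Number of paths = 418995

Inclusion–exclusion. Total paths: C(27, 7) = 888030. Through P₁: C(6, 2)·C(21, 5) = 305235. Through P₂: C(11, 3)·C(16, 4) = 300300. Since P₁ is strictly southwest of P₂, a monotone path through both must visit P₁ then P₂; paths through both = C(6, 2)·C(5, 1)·C(16, 4) = 136500. Avoid both = 888030 − 305235 − 300300 + 136500 = 418995.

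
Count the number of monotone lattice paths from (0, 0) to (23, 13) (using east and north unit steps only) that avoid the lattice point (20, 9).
Number of paths = 1960264425

Total paths from (0, 0) to (23, 13): C(36, 23) = 2310789600. Paths through (20, 9): (paths (0, 0) → (20, 9)) × (paths (20, 9) → (23, 13)) = C(29, 20) · C(7, 3) = 10015005 · 35 = 350525175. Avoidance count = 2310789600 − 350525175 = 1960264425.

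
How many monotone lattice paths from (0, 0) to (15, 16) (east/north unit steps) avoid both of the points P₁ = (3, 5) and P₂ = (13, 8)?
Number of paths = 216387497

Inclusion–exclusion. Total paths: C(31, 15) = 300540195. Through P₁: C(8, 3)·C(23, 12) = 75716368. Through P₂: C(21, 13)·C(10, 2) = 9157050. Since P₁ is strictly southwest of P₂, a monotone path through both must visit P₁ then P₂; paths through both = C(8, 3)·C(13, 10)·C(10, 2) = 720720. Avoid both = 300540195 − 75716368 − 9157050 + 720720 = 216387497.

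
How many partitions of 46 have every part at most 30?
p(46, parts ≤ 30) = 104874

Use the recurrence p(n, m) = p(n, m−1) + p(n−m, m): either the largest part is < m (count p(n, m−1)) or the largest part is exactly m (remove one copy of m, count p(n−m, m)). With p(0, ·) = 1 this gives p(46, parts ≤ 30) = 104874. (By conjugating Young diagrams, this also counts partitions of 46 into at most 30 parts.)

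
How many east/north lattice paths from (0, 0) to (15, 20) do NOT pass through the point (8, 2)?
Number of paths = 3226311660

Total paths from (0, 0) to (15, 20): C(35, 15) = 3247943160. Paths through (8, 2): (paths (0, 0) → (8, 2)) × (paths (8, 2) → (15, 20)) = C(10, 8) · C(25, 7) = 45 · 480700 = 21631500. Avoidance count = 3247943160 − 21631500 = 3226311660.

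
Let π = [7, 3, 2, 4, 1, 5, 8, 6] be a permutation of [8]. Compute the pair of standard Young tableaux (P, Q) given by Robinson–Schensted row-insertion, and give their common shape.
P = [1, 4, 5, 6] / [2, 8] / [3] / [7];  Q = [1, 4, 6, 7] / [2, 8] / [3] / [5];  common shape = (4, 2, 1, 1)

Row-insert the values π_1, π_2, … into P one at a time, bumping the leftmost entry strictly greater than the inserted value down to the next row. The recording tableau Q records, in position (i, j), the step at which that cell was added to P.
  Insert 7 (step 1): P = [7];  Q = [1]
  Insert 3 (step 2): P = [3] / [7];  Q = [1] / [2]
  Insert 2 (step 3): P = [2] / [3] / [7];  Q = [1] / [2] / [3]
  Insert 4 (step 4): P = [2, 4] / [3] / [7];  Q = [1, 4] / [2] / [3]
  Insert 1 (step 5): P = [1, 4] / [2] / [3] / [7];  Q = [1, 4] / [2] / [3] / [5]
  Insert 5 (step 6): P = [1, 4, 5] / [2] / [3] / [7];  Q = [1, 4, 6] / [2] / [3] / [5]
  Insert 8 (step 7): P = [1, 4, 5, 8] / [2] / [3] / [7];  Q = [1, 4, 6, 7] / [2] / [3] / [5]
  Insert 6 (step 8): P = [1, 4, 5, 6] / [2, 8] / [3] / [7];  Q = [1, 4, 6, 7] / [2, 8] / [3] / [5]
Final shape: (4, 2, 1, 1).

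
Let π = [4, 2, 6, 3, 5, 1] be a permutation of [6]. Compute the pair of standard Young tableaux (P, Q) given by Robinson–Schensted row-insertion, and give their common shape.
P = [1, 3, 5] / [2, 6] / [4];  Q = [1, 3, 5] / [2, 4] / [6];  common shape = (3, 2, 1)

Row-insert the values π_1, π_2, … into P one at a time, bumping the leftmost entry strictly greater than the inserted value down to the next row. The recording tableau Q records, in position (i, j), the step at which that cell was added to P.
  Insert 4 (step 1): P = [4];  Q = [1]
  Insert 2 (step 2): P = [2] / [4];  Q = [1] / [2]
  Insert 6 (step 3): P = [2, 6] / [4];  Q = [1, 3] / [2]
  Insert 3 (step 4): P = [2, 3] / [4, 6];  Q = [1, 3] / [2, 4]
  Insert 5 (step 5): P = [2, 3, 5] / [4, 6];  Q = [1, 3, 5] / [2, 4]
  Insert 1 (step 6): P = [1, 3, 5] / [2, 6] / [4];  Q = [1, 3, 5] / [2, 4] / [6]
Final shape: (3, 2, 1).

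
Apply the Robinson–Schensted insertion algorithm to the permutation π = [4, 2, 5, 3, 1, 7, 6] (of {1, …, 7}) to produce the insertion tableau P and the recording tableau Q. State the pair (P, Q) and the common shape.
P = [1, 3, 6] / [2, 5, 7] / [4];  Q = [1, 3, 6] / [2, 4, 7] / [5];  common shape = (3, 3, 1)

Row-insert the values π_1, π_2, … into P one at a time, bumping the leftmost entry strictly greater than the inserted value down to the next row. The recording tableau Q records, in position (i, j), the step at which that cell was added to P.
  Insert 4 (step 1): P = [4];  Q = [1]
  Insert 2 (step 2): P = [2] / [4];  Q = [1] / [2]
  Insert 5 (step 3): P = [2, 5] / [4];  Q = [1, 3] / [2]
  Insert 3 (step 4): P = [2, 3] / [4, 5];  Q = [1, 3] / [2, 4]
  Insert 1 (step 5): P = [1, 3] / [2, 5] / [4];  Q = [1, 3] / [2, 4] / [5]
  Insert 7 (step 6): P = [1, 3, 7] / [2, 5] / [4];  Q = [1, 3, 6] / [2, 4] / [5]
  Insert 6 (step 7): P = [1, 3, 6] / [2, 5, 7] / [4];  Q = [1, 3, 6] / [2, 4, 7] / [5]
Final shape: (3, 3, 1).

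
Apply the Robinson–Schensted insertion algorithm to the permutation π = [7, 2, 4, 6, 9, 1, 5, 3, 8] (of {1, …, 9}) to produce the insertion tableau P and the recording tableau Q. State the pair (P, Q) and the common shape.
P = [1, 3, 5, 8] / [2, 4, 9] / [6] / [7];  Q = [1, 3, 4, 5] / [2, 7, 9] / [6] / [8];  common shape = (4, 3, 1, 1)

Row-insert the values π_1, π_2, … into P one at a time, bumping the leftmost entry strictly greater than the inserted value down to the next row. The recording tableau Q records, in position (i, j), the step at which that cell was added to P.
  Insert 7 (step 1): P = [7];  Q = [1]
  Insert 2 (step 2): P = [2] / [7];  Q = [1] / [2]
  Insert 4 (step 3): P = [2, 4] / [7];  Q = [1, 3] / [2]
  Insert 6 (step 4): P = [2, 4, 6] / [7];  Q = [1, 3, 4] / [2]
  Insert 9 (step 5): P = [2, 4, 6, 9] / [7];  Q = [1, 3, 4, 5] / [2]
  Insert 1 (step 6): P = [1, 4, 6, 9] / [2] / [7];  Q = [1, 3, 4, 5] / [2] / [6]
  Insert 5 (step 7): P = [1, 4, 5, 9] / [2, 6] / [7];  Q = [1, 3, 4, 5] / [2, 7] / [6]
  Insert 3 (step 8): P = [1, 3, 5, 9] / [2, 4] / [6] / [7];  Q = [1, 3, 4, 5] / [2, 7] / [6] / [8]
  Insert 8 (step 9): P = [1, 3, 5, 8] / [2, 4, 9] / [6] / [7];  Q = [1, 3, 4, 5] / [2, 7, 9] / [6] / [8]
Final shape: (4, 3, 1, 1).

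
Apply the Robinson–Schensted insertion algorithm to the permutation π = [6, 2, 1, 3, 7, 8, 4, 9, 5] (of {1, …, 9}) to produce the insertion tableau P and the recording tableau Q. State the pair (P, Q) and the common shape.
P = [1, 3, 4, 5, 9] / [2, 7, 8] / [6];  Q = [1, 4, 5, 6, 8] / [2, 7, 9] / [3];  common shape = (5, 3, 1)

Row-insert the values π_1, π_2, … into P one at a time, bumping the leftmost entry strictly greater than the inserted value down to the next row. The recording tableau Q records, in position (i, j), the step at which that cell was added to P.
  Insert 6 (step 1): P = [6];  Q = [1]
  Insert 2 (step 2): P = [2] / [6];  Q = [1] / [2]
  Insert 1 (step 3): P = [1] / [2] / [6];  Q = [1] / [2] / [3]
  Insert 3 (step 4): P = [1, 3] / [2] / [6];  Q = [1, 4] / [2] / [3]
  Insert 7 (step 5): P = [1, 3, 7] / [2] / [6];  Q = [1, 4, 5] / [2] / [3]
  Insert 8 (step 6): P = [1, 3, 7, 8] / [2] / [6];  Q = [1, 4, 5, 6] / [2] / [3]
  Insert 4 (step 7): P = [1, 3, 4, 8] / [2, 7] / [6];  Q = [1, 4, 5, 6] / [2, 7] / [3]
  Insert 9 (step 8): P = [1, 3, 4, 8, 9] / [2, 7] / [6];  Q = [1, 4, 5, 6, 8] / [2, 7] / [3]
  Insert 5 (step 9): P = [1, 3, 4, 5, 9] / [2, 7, 8] / [6];  Q = [1, 4, 5, 6, 8] / [2, 7, 9] / [3]
Final shape: (5, 3, 1).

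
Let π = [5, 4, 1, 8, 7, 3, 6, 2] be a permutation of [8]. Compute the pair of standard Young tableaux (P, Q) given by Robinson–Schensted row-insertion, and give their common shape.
P = [1, 2, 6] / [3, 7] / [4, 8] / [5];  Q = [1, 4, 7] / [2, 5] / [3, 6] / [8];  common shape = (3, 2, 2, 1)

Row-insert the values π_1, π_2, … into P one at a time, bumping the leftmost entry strictly greater than the inserted value down to the next row. The recording tableau Q records, in position (i, j), the step at which that cell was added to P.
  Insert 5 (step 1): P = [5];  Q = [1]
  Insert 4 (step 2): P = [4] / [5];  Q = [1] / [2]
  Insert 1 (step 3): P = [1] / [4] / [5];  Q = [1] / [2] / [3]
  Insert 8 (step 4): P = [1, 8] / [4] / [5];  Q = [1, 4] / [2] / [3]
  Insert 7 (step 5): P = [1, 7] / [4, 8] / [5];  Q = [1, 4] / [2, 5] / [3]
  Insert 3 (step 6): P = [1, 3] / [4, 7] / [5, 8];  Q = [1, 4] / [2, 5] / [3, 6]
  Insert 6 (step 7): P = [1, 3, 6] / [4, 7] / [5, 8];  Q = [1, 4, 7] / [2, 5] / [3, 6]
  Insert 2 (step 8): P = [1, 2, 6] / [3, 7] / [4, 8] / [5];  Q = [1, 4, 7] / [2, 5] / [3, 6] / [8]
Final shape: (3, 2, 2, 1).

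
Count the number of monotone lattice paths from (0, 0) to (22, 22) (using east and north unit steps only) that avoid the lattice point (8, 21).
Number of paths = 2104034581545

Total paths from (0, 0) to (22, 22): C(44, 22) = 2104098963720. Paths through (8, 21): (paths (0, 0) → (8, 21)) × (paths (8, 21) → (22, 22)) = C(29, 8) · C(15, 14) = 4292145 · 15 = 64382175. Avoidance count = 2104098963720 − 64382175 = 2104034581545.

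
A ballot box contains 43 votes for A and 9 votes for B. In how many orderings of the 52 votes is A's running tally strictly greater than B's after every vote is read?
Strict-lead orderings = 2405549300

Total orderings of the 52 votes with 43 for A: C(52, 43) = 3679075400. By the Bertrand ballot formula (Cycle Lemma / reflection principle), the number of orderings in which A is strictly ahead of B throughout is (p − q)/(p + q) · C(p + q, p) = (43 − 9)/(43 + 9) · 3679075400 = 2405549300.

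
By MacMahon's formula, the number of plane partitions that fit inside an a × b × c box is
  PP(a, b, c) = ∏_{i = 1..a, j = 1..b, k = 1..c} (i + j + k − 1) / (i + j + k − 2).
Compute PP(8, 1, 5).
PP(8, 1, 5) = 1287

Evaluate the triple product over i = 1..8, j = 1..1, k = 1..5. The factors are (2/1) · (3/2) · (4/3) · (5/4) · (6/5) · (3/2) · (4/3) · (5/4) · … (40 factors total). The numerators and denominators telescope so the product is an integer; carrying out the multiplication exactly gives PP(8, 1, 5) = 1287.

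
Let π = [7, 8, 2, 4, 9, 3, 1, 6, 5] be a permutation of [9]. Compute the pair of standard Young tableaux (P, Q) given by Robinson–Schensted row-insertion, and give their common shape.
P = [1, 3, 5] / [2, 6, 9] / [4, 8] / [7];  Q = [1, 2, 5] / [3, 4, 8] / [6, 9] / [7];  common shape = (3, 3, 2, 1)

Row-insert the values π_1, π_2, … into P one at a time, bumping the leftmost entry strictly greater than the inserted value down to the next row. The recording tableau Q records, in position (i, j), the step at which that cell was added to P.
  Insert 7 (step 1): P = [7];  Q = [1]
  Insert 8 (step 2): P = [7, 8];  Q = [1, 2]
  Insert 2 (step 3): P = [2, 8] / [7];  Q = [1, 2] / [3]
  Insert 4 (step 4): P = [2, 4] / [7, 8];  Q = [1, 2] / [3, 4]
  Insert 9 (step 5): P = [2, 4, 9] / [7, 8];  Q = [1, 2, 5] / [3, 4]
  Insert 3 (step 6): P = [2, 3, 9] / [4, 8] / [7];  Q = [1, 2, 5] / [3, 4] / [6]
  Insert 1 (step 7): P = [1, 3, 9] / [2, 8] / [4] / [7];  Q = [1, 2, 5] / [3, 4] / [6] / [7]
  Insert 6 (step 8): P = [1, 3, 6] / [2, 8, 9] / [4] / [7];  Q = [1, 2, 5] / [3, 4, 8] / [6] / [7]
  Insert 5 (step 9): P = [1, 3, 5] / [2, 6, 9] / [4, 8] / [7];  Q = [1, 2, 5] / [3, 4, 8] / [6, 9] / [7]
Final shape: (3, 3, 2, 1).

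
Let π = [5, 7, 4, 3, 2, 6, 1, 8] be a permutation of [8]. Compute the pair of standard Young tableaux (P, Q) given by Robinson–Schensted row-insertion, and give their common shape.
P = [1, 6, 8] / [2, 7] / [3] / [4] / [5];  Q = [1, 2, 8] / [3, 6] / [4] / [5] / [7];  common shape = (3, 2, 1, 1, 1)

Row-insert the values π_1, π_2, … into P one at a time, bumping the leftmost entry strictly greater than the inserted value down to the next row. The recording tableau Q records, in position (i, j), the step at which that cell was added to P.
  Insert 5 (step 1): P = [5];  Q = [1]
  Insert 7 (step 2): P = [5, 7];  Q = [1, 2]
  Insert 4 (step 3): P = [4, 7] / [5];  Q = [1, 2] / [3]
  Insert 3 (step 4): P = [3, 7] / [4] / [5];  Q = [1, 2] / [3] / [4]
  Insert 2 (step 5): P = [2, 7] / [3] / [4] / [5];  Q = [1, 2] / [3] / [4] / [5]
  Insert 6 (step 6): P = [2, 6] / [3, 7] / [4] / [5];  Q = [1, 2] / [3, 6] / [4] / [5]
  Insert 1 (step 7): P = [1, 6] / [2, 7] / [3] / [4] / [5];  Q = [1, 2] / [3, 6] / [4] / [5] / [7]
  Insert 8 (step 8): P = [1, 6, 8] / [2, 7] / [3] / [4] / [5];  Q = [1, 2, 8] / [3, 6] / [4] / [5] / [7]
Final shape: (3, 2, 1, 1, 1).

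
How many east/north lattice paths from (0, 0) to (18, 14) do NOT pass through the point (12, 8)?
Number of paths = 355039320

Total paths from (0, 0) to (18, 14): C(32, 18) = 471435600. Paths through (12, 8): (paths (0, 0) → (12, 8)) × (paths (12, 8) → (18, 14)) = C(20, 12) · C(12, 6) = 125970 · 924 = 116396280. Avoidance count = 471435600 − 116396280 = 355039320.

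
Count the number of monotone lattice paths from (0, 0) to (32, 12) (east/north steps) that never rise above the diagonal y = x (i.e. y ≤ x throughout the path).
Number of paths = 13421343481

By the reflection principle (André's argument), the number of monotone paths to (32, 12) with n ≤ m that never go above y = x is C(44, 32) − C(44, 33) = 21090682613 − 7669339132 = 13421343481.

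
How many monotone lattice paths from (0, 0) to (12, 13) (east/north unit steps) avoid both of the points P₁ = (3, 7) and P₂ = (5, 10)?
Number of paths = 4383340

Inclusion–exclusion. Total paths: C(25, 12) = 5200300. Through P₁: C(10, 3)·C(15, 9) = 600600. Through P₂: C(15, 5)·C(10, 7) = 360360. Since P₁ is strictly southwest of P₂, a monotone path through both must visit P₁ then P₂; paths through both = C(10, 3)·C(5, 2)·C(10, 7) = 144000. Avoid both = 5200300 − 600600 − 360360 + 144000 = 4383340.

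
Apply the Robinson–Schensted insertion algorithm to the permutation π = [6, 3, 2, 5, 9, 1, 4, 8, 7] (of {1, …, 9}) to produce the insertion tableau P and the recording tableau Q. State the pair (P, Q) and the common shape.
P = [1, 4, 7] / [2, 5, 8] / [3, 9] / [6];  Q = [1, 4, 5] / [2, 7, 8] / [3, 9] / [6];  common shape = (3, 3, 2, 1)

Row-insert the values π_1, π_2, … into P one at a time, bumping the leftmost entry strictly greater than the inserted value down to the next row. The recording tableau Q records, in position (i, j), the step at which that cell was added to P.
  Insert 6 (step 1): P = [6];  Q = [1]
  Insert 3 (step 2): P = [3] / [6];  Q = [1] / [2]
  Insert 2 (step 3): P = [2] / [3] / [6];  Q = [1] / [2] / [3]
  Insert 5 (step 4): P = [2, 5] / [3] / [6];  Q = [1, 4] / [2] / [3]
  Insert 9 (step 5): P = [2, 5, 9] / [3] / [6];  Q = [1, 4, 5] / [2] / [3]
  Insert 1 (step 6): P = [1, 5, 9] / [2] / [3] / [6];  Q = [1, 4, 5] / [2] / [3] / [6]
  Insert 4 (step 7): P = [1, 4, 9] / [2, 5] / [3] / [6];  Q = [1, 4, 5] / [2, 7] / [3] / [6]
  Insert 8 (step 8): P = [1, 4, 8] / [2, 5, 9] / [3] / [6];  Q = [1, 4, 5] / [2, 7, 8] / [3] / [6]
  Insert 7 (step 9): P = [1, 4, 7] / [2, 5, 8] / [3, 9] / [6];  Q = [1, 4, 5] / [2, 7, 8] / [3, 9] / [6]
Final shape: (3, 3, 2, 1).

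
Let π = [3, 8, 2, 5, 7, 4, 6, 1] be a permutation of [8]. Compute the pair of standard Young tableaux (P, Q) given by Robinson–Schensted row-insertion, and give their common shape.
P = [1, 4, 6] / [2, 5, 7] / [3] / [8];  Q = [1, 2, 5] / [3, 4, 7] / [6] / [8];  common shape = (3, 3, 1, 1)

Row-insert the values π_1, π_2, … into P one at a time, bumping the leftmost entry strictly greater than the inserted value down to the next row. The recording tableau Q records, in position (i, j), the step at which that cell was added to P.
  Insert 3 (step 1): P = [3];  Q = [1]
  Insert 8 (step 2): P = [3, 8];  Q = [1, 2]
  Insert 2 (step 3): P = [2, 8] / [3];  Q = [1, 2] / [3]
  Insert 5 (step 4): P = [2, 5] / [3, 8];  Q = [1, 2] / [3, 4]
  Insert 7 (step 5): P = [2, 5, 7] / [3, 8];  Q = [1, 2, 5] / [3, 4]
  Insert 4 (step 6): P = [2, 4, 7] / [3, 5] / [8];  Q = [1, 2, 5] / [3, 4] / [6]
  Insert 6 (step 7): P = [2, 4, 6] / [3, 5, 7] / [8];  Q = [1, 2, 5] / [3, 4, 7] / [6]
  Insert 1 (step 8): P = [1, 4, 6] / [2, 5, 7] / [3] / [8];  Q = [1, 2, 5] / [3, 4, 7] / [6] / [8]
Final shape: (3, 3, 1, 1).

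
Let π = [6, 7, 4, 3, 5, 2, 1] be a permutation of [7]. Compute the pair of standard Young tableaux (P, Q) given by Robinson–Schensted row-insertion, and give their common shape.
P = [1, 5] / [2, 7] / [3] / [4] / [6];  Q = [1, 2] / [3, 5] / [4] / [6] / [7];  common shape = (2, 2, 1, 1, 1)

Row-insert the values π_1, π_2, … into P one at a time, bumping the leftmost entry strictly greater than the inserted value down to the next row. The recording tableau Q records, in position (i, j), the step at which that cell was added to P.
  Insert 6 (step 1): P = [6];  Q = [1]
  Insert 7 (step 2): P = [6, 7];  Q = [1, 2]
  Insert 4 (step 3): P = [4, 7] / [6];  Q = [1, 2] / [3]
  Insert 3 (step 4): P = [3, 7] / [4] / [6];  Q = [1, 2] / [3] / [4]
  Insert 5 (step 5): P = [3, 5] / [4, 7] / [6];  Q = [1, 2] / [3, 5] / [4]
  Insert 2 (step 6): P = [2, 5] / [3, 7] / [4] / [6];  Q = [1, 2] / [3, 5] / [4] / [6]
  Insert 1 (step 7): P = [1, 5] / [2, 7] / [3] / [4] / [6];  Q = [1, 2] / [3, 5] / [4] / [6] / [7]
Final shape: (2, 2, 1, 1, 1).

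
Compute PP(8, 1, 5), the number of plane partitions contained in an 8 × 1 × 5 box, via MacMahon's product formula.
PP(8, 1, 5) = 1287

Evaluate the triple product over i = 1..8, j = 1..1, k = 1..5. The factors are (2/1) · (3/2) · (4/3) · (5/4) · (6/5) · (3/2) · (4/3) · (5/4) · … (40 factors total). The numerators and denominators telescope so the product is an integer; carrying out the multiplication exactly gives PP(8, 1, 5) = 1287.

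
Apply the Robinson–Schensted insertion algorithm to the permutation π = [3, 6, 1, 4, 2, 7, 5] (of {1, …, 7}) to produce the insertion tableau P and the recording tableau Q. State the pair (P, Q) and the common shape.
P = [1, 2, 5] / [3, 4, 7] / [6];  Q = [1, 2, 6] / [3, 4, 7] / [5];  common shape = (3, 3, 1)

Row-insert the values π_1, π_2, … into P one at a time, bumping the leftmost entry strictly greater than the inserted value down to the next row. The recording tableau Q records, in position (i, j), the step at which that cell was added to P.
  Insert 3 (step 1): P = [3];  Q = [1]
  Insert 6 (step 2): P = [3, 6];  Q = [1, 2]
  Insert 1 (step 3): P = [1, 6] / [3];  Q = [1, 2] / [3]
  Insert 4 (step 4): P = [1, 4] / [3, 6];  Q = [1, 2] / [3, 4]
  Insert 2 (step 5): P = [1, 2] / [3, 4] / [6];  Q = [1, 2] / [3, 4] / [5]
  Insert 7 (step 6): P = [1, 2, 7] / [3, 4] / [6];  Q = [1, 2, 6] / [3, 4] / [5]
  Insert 5 (step 7): P = [1, 2, 5] / [3, 4, 7] / [6];  Q = [1, 2, 6] / [3, 4, 7] / [5]
Final shape: (3, 3, 1).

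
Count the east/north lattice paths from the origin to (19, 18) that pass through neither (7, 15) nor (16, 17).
Number of paths = 12965341620

Inclusion–exclusion. Total paths: C(37, 19) = 17672631900. Through P₁: C(22, 7)·C(15, 12) = 77597520. Through P₂: C(33, 16)·C(4, 3) = 4667212440. Since P₁ is strictly southwest of P₂, a monotone path through both must visit P₁ then P₂; paths through both = C(22, 7)·C(11, 9)·C(4, 3) = 37519680. Avoid both = 17672631900 − 77597520 − 4667212440 + 37519680 = 12965341620.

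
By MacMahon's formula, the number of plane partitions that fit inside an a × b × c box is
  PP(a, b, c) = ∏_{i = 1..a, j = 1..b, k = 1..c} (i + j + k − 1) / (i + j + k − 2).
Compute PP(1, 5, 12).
PP(1, 5, 12) = 6188

Evaluate the triple product over i = 1..1, j = 1..5, k = 1..12. The factors are (2/1) · (3/2) · (4/3) · (5/4) · (6/5) · (7/6) · (8/7) · (9/8) · … (60 factors total). The numerators and denominators telescope so the product is an integer; carrying out the multiplication exactly gives PP(1, 5, 12) = 6188.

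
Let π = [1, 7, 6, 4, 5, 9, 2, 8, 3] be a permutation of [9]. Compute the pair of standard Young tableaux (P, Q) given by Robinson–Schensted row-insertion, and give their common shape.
P = [1, 2, 3, 8] / [4, 5] / [6, 9] / [7];  Q = [1, 2, 5, 6] / [3, 8] / [4, 9] / [7];  common shape = (4, 2, 2, 1)

Row-insert the values π_1, π_2, … into P one at a time, bumping the leftmost entry strictly greater than the inserted value down to the next row. The recording tableau Q records, in position (i, j), the step at which that cell was added to P.
  Insert 1 (step 1): P = [1];  Q = [1]
  Insert 7 (step 2): P = [1, 7];  Q = [1, 2]
  Insert 6 (step 3): P = [1, 6] / [7];  Q = [1, 2] / [3]
  Insert 4 (step 4): P = [1, 4] / [6] / [7];  Q = [1, 2] / [3] / [4]
  Insert 5 (step 5): P = [1, 4, 5] / [6] / [7];  Q = [1, 2, 5] / [3] / [4]
  Insert 9 (step 6): P = [1, 4, 5, 9] / [6] / [7];  Q = [1, 2, 5, 6] / [3] / [4]
  Insert 2 (step 7): P = [1, 2, 5, 9] / [4] / [6] / [7];  Q = [1, 2, 5, 6] / [3] / [4] / [7]
  Insert 8 (step 8): P = [1, 2, 5, 8] / [4, 9] / [6] / [7];  Q = [1, 2, 5, 6] / [3, 8] / [4] / [7]
  Insert 3 (step 9): P = [1, 2, 3, 8] / [4, 5] / [6, 9] / [7];  Q = [1, 2, 5, 6] / [3, 8] / [4, 9] / [7]
Final shape: (4, 2, 2, 1).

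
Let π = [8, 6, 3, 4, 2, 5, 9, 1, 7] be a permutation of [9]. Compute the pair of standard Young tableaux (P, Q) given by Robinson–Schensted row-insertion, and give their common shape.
P = [1, 4, 5, 7] / [2, 9] / [3] / [6] / [8];  Q = [1, 4, 6, 7] / [2, 9] / [3] / [5] / [8];  common shape = (4, 2, 1, 1, 1)

Row-insert the values π_1, π_2, … into P one at a time, bumping the leftmost entry strictly greater than the inserted value down to the next row. The recording tableau Q records, in position (i, j), the step at which that cell was added to P.
  Insert 8 (step 1): P = [8];  Q = [1]
  Insert 6 (step 2): P = [6] / [8];  Q = [1] / [2]
  Insert 3 (step 3): P = [3] / [6] / [8];  Q = [1] / [2] / [3]
  Insert 4 (step 4): P = [3, 4] / [6] / [8];  Q = [1, 4] / [2] / [3]
  Insert 2 (step 5): P = [2, 4] / [3] / [6] / [8];  Q = [1, 4] / [2] / [3] / [5]
  Insert 5 (step 6): P = [2, 4, 5] / [3] / [6] / [8];  Q = [1, 4, 6] / [2] / [3] / [5]
  Insert 9 (step 7): P = [2, 4, 5, 9] / [3] / [6] / [8];  Q = [1, 4, 6, 7] / [2] / [3] / [5]
  Insert 1 (step 8): P = [1, 4, 5, 9] / [2] / [3] / [6] / [8];  Q = [1, 4, 6, 7] / [2] / [3] / [5] / [8]
  Insert 7 (step 9): P = [1, 4, 5, 7] / [2, 9] / [3] / [6] / [8];  Q = [1, 4, 6, 7] / [2, 9] / [3] / [5] / [8]
Final shape: (4, 2, 1, 1, 1).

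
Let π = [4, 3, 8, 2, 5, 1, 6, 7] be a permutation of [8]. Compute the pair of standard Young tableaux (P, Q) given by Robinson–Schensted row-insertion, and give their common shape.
P = [1, 5, 6, 7] / [2, 8] / [3] / [4];  Q = [1, 3, 7, 8] / [2, 5] / [4] / [6];  common shape = (4, 2, 1, 1)

Row-insert the values π_1, π_2, … into P one at a time, bumping the leftmost entry strictly greater than the inserted value down to the next row. The recording tableau Q records, in position (i, j), the step at which that cell was added to P.
  Insert 4 (step 1): P = [4];  Q = [1]
  Insert 3 (step 2): P = [3] / [4];  Q = [1] / [2]
  Insert 8 (step 3): P = [3, 8] / [4];  Q = [1, 3] / [2]
  Insert 2 (step 4): P = [2, 8] / [3] / [4];  Q = [1, 3] / [2] / [4]
  Insert 5 (step 5): P = [2, 5] / [3, 8] / [4];  Q = [1, 3] / [2, 5] / [4]
  Insert 1 (step 6): P = [1, 5] / [2, 8] / [3] / [4];  Q = [1, 3] / [2, 5] / [4] / [6]
  Insert 6 (step 7): P = [1, 5, 6] / [2, 8] / [3] / [4];  Q = [1, 3, 7] / [2, 5] / [4] / [6]
  Insert 7 (step 8): P = [1, 5, 6, 7] / [2, 8] / [3] / [4];  Q = [1, 3, 7, 8] / [2, 5] / [4] / [6]
Final shape: (4, 2, 1, 1).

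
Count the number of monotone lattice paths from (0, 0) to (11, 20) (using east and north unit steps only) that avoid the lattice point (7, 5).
Number of paths = 81602523

Total paths from (0, 0) to (11, 20): C(31, 11) = 84672315. Paths through (7, 5): (paths (0, 0) → (7, 5)) × (paths (7, 5) → (11, 20)) = C(12, 7) · C(19, 4) = 792 · 3876 = 3069792. Avoidance count = 84672315 − 3069792 = 81602523.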